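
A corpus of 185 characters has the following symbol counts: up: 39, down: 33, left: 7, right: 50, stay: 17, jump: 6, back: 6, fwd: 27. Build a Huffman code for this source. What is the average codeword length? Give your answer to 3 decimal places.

2.686 bits/symbol

Probabilities are the counts divided by 185.
Repeatedly combine the two least-probable nodes; the expected code length is the sum of the merged weights.
merge 6/185 + 6/185 → 12/185
merge 7/185 + 12/185 → 19/185
merge 17/185 + 19/185 → 36/185
merge 27/185 + 33/185 → 12/37
merge 36/185 + 39/185 → 15/37
merge 10/37 + 12/37 → 22/37
merge 15/37 + 22/37 → 1
L = 12/185 + 19/185 + 36/185 + 12/37 + 15/37 + 22/37 + 1 = 497/185 ≈ 2.686 bits/symbol.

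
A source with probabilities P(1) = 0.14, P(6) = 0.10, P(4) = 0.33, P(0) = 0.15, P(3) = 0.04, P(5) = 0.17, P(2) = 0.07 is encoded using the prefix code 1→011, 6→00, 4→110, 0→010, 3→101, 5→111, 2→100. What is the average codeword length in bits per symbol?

L̄ = Σ pᵢ·ℓᵢ = 0.14·3 + 0.10·2 + 0.33·3 + 0.15·3 + 0.04·3 + 0.17·3 + 0.07·3 = 2.9 bits/symbol.

2.9 bits/symbol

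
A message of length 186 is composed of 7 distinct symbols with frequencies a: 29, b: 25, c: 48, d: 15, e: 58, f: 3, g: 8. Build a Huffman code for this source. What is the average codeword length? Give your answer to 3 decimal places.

Probabilities are the counts divided by 186.
Repeatedly combine the two least-probable nodes; the expected code length is the sum of the merged weights.
merge 1/62 + 4/93 → 11/186
merge 11/186 + 5/62 → 13/93
merge 25/186 + 13/93 → 17/62
merge 29/186 + 8/31 → 77/186
merge 17/62 + 29/93 → 109/186
merge 77/186 + 109/186 → 1
L = 11/186 + 13/93 + 17/62 + 77/186 + 109/186 + 1 = 230/93 ≈ 2.473 bits/symbol.

2.473 bits/symbol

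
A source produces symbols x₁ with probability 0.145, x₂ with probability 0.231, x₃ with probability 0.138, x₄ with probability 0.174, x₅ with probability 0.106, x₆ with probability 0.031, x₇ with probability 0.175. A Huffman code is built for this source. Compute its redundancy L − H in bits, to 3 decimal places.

0.067 bits

Entropy H = −Σ p log₂ p ≈ 2.6642 bits.
Huffman merges: 31/1000+53/500→137/1000; 137/1000+69/500→11/40; 29/200+87/500→319/1000; 7/40+231/1000→203/500; 11/40+319/1000→297/500; 203/500+297/500→1. L = 2731/1000 ≈ 2.7310.
L − H = 2.7310 − 2.6642 = 0.067 bits.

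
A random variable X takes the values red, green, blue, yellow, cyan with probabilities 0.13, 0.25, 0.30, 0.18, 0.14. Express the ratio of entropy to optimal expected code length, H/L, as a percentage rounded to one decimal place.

98.9%

Entropy H = −Σ p log₂ p ≈ 2.2462 bits.
Huffman merges: 13/100+7/50→27/100; 9/50+1/4→43/100; 27/100+3/10→57/100; 43/100+57/100→1. L = 227/100 ≈ 2.2700.
Efficiency = H/L = 2.2462/2.2700 = 98.9%.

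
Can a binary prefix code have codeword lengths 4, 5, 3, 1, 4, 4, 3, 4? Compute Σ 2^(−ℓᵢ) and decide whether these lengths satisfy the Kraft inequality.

1.03125; no

With common denominator 2^5 = 32: Σ 2^(−ℓᵢ) = 2/32 + 1/32 + 4/32 + 16/32 + 2/32 + 2/32 + 4/32 + 2/32 = 33/32 = 1.03125.
Kraft's inequality requires Σ ≤ 1; here Σ = 1.03125 > 1, so no such prefix code exists.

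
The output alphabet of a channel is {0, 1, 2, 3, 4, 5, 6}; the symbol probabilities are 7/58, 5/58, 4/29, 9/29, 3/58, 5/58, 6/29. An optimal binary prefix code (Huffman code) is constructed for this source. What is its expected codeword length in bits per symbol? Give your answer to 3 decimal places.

2.621 bits/symbol

Repeatedly combine the two least-probable nodes; the expected code length is the sum of the merged weights.
merge 3/58 + 5/58 → 4/29
merge 5/58 + 7/58 → 6/29
merge 4/29 + 4/29 → 8/29
merge 6/29 + 6/29 → 12/29
merge 8/29 + 9/29 → 17/29
merge 12/29 + 17/29 → 1
L = 4/29 + 6/29 + 8/29 + 12/29 + 17/29 + 1 = 76/29 ≈ 2.621 bits/symbol.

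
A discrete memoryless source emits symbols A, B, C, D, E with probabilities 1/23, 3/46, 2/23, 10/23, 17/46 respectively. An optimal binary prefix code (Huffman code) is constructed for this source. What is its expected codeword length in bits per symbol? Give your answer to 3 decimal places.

Repeatedly combine the two least-probable nodes; the expected code length is the sum of the merged weights.
merge 1/23 + 3/46 → 5/46
merge 2/23 + 5/46 → 9/46
merge 9/46 + 17/46 → 13/23
merge 10/23 + 13/23 → 1
L = 5/46 + 9/46 + 13/23 + 1 = 43/23 ≈ 1.870 bits/symbol.

1.870 bits/symbol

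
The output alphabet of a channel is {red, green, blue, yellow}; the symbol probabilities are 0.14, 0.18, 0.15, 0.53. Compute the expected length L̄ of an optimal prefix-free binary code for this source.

1.76 bits/symbol

Repeatedly combine the two least-probable nodes; the expected code length is the sum of the merged weights.
merge 7/50 + 3/20 → 29/100
merge 9/50 + 29/100 → 47/100
merge 47/100 + 53/100 → 1
L = 29/100 + 47/100 + 1 = 44/25 = 1.76 bits/symbol.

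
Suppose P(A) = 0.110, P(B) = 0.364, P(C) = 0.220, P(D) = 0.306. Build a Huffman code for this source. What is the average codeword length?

Repeatedly combine the two least-probable nodes; the expected code length is the sum of the merged weights.
merge 11/100 + 11/50 → 33/100
merge 153/500 + 33/100 → 159/250
merge 91/250 + 159/250 → 1
L = 33/100 + 159/250 + 1 = 983/500 = 1.966 bits/symbol.

1.966 bits/symbol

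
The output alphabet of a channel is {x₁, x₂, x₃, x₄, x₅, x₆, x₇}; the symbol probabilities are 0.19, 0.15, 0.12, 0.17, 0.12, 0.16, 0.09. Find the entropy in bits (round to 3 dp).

H = −Σ pᵢ log₂ pᵢ.
−0.19·log₂(0.19) = 0.4552
−0.15·log₂(0.15) = 0.4105
−0.12·log₂(0.12) = 0.3671
−0.17·log₂(0.17) = 0.4346
−0.12·log₂(0.12) = 0.3671
−0.16·log₂(0.16) = 0.4230
−0.09·log₂(0.09) = 0.3127
Sum ≈ 2.7702 → 2.770 bits.

2.770 bits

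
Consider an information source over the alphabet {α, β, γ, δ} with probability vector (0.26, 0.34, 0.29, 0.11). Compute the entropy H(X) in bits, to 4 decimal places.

H = −Σ pᵢ log₂ pᵢ.
−0.26·log₂(0.26) = 0.5053
−0.34·log₂(0.34) = 0.5292
−0.29·log₂(0.29) = 0.5179
−0.11·log₂(0.11) = 0.3503
Sum ≈ 1.9027 → 1.9027 bits.

1.9027 bits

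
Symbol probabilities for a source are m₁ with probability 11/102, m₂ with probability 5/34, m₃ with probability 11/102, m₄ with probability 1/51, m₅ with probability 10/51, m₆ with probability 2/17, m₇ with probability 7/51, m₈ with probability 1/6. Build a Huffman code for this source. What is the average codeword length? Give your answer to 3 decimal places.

Repeatedly combine the two least-probable nodes; the expected code length is the sum of the merged weights.
merge 1/51 + 11/102 → 13/102
merge 11/102 + 2/17 → 23/102
merge 13/102 + 7/51 → 9/34
merge 5/34 + 1/6 → 16/51
merge 10/51 + 23/102 → 43/102
merge 9/34 + 16/51 → 59/102
merge 43/102 + 59/102 → 1
L = 13/102 + 23/102 + 9/34 + 16/51 + 43/102 + 59/102 + 1 = 299/102 ≈ 2.931 bits/symbol.

2.931 bits/symbol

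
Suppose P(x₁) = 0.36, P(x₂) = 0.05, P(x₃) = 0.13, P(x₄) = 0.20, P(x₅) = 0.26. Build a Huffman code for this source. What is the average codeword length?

2.18 bits/symbol

Repeatedly combine the two least-probable nodes; the expected code length is the sum of the merged weights.
merge 1/20 + 13/100 → 9/50
merge 9/50 + 1/5 → 19/50
merge 13/50 + 9/25 → 31/50
merge 19/50 + 31/50 → 1
L = 9/50 + 19/50 + 31/50 + 1 = 109/50 = 2.18 bits/symbol.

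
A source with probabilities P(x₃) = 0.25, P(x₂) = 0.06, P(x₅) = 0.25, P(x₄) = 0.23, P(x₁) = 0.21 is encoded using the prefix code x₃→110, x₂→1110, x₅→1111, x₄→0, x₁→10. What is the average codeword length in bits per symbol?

2.64 bits/symbol

L̄ = Σ pᵢ·ℓᵢ = 0.25·3 + 0.06·4 + 0.25·4 + 0.23·1 + 0.21·2 = 2.64 bits/symbol.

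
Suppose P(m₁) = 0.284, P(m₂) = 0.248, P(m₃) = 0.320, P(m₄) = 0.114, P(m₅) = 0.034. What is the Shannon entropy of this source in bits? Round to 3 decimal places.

H = −Σ pᵢ log₂ pᵢ.
−0.284·log₂(0.284) = 0.5158
−0.248·log₂(0.248) = 0.4989
−0.320·log₂(0.320) = 0.5260
−0.114·log₂(0.114) = 0.3571
−0.034·log₂(0.034) = 0.1659
Sum ≈ 2.0637 → 2.064 bits.

2.064 bits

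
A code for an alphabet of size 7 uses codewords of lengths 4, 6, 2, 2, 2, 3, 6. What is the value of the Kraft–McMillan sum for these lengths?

0.96875

With common denominator 2^6 = 64: Σ 2^(−ℓᵢ) = 4/64 + 1/64 + 16/64 + 16/64 + 16/64 + 8/64 + 1/64 = 62/64 = 0.96875.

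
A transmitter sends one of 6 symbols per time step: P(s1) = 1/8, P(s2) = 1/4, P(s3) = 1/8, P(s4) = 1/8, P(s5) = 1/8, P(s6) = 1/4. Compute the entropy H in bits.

Each probability is a power of 1/2, so log₂(1/p) is an integer.
H = Σ p·log₂(1/p) = 1/8·3 + 1/4·2 + 1/8·3 + 1/8·3 + 1/8·3 + 1/4·2 = 2.5 bits.

2.5 bits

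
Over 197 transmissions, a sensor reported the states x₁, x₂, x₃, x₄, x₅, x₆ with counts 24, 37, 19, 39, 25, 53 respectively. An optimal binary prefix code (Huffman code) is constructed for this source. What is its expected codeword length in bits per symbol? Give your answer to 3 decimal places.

Probabilities are the counts divided by 197.
Repeatedly combine the two least-probable nodes; the expected code length is the sum of the merged weights.
merge 19/197 + 24/197 → 43/197
merge 25/197 + 37/197 → 62/197
merge 39/197 + 43/197 → 82/197
merge 53/197 + 62/197 → 115/197
merge 82/197 + 115/197 → 1
L = 43/197 + 62/197 + 82/197 + 115/197 + 1 = 499/197 ≈ 2.533 bits/symbol.

2.533 bits/symbol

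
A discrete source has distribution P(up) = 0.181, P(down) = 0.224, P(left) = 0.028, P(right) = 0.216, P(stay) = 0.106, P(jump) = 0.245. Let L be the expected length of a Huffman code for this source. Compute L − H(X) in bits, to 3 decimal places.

0.057 bits

Entropy H = −Σ p log₂ p ≈ 2.3922 bits.
Huffman merges: 7/250+53/500→67/500; 67/500+181/1000→63/200; 27/125+28/125→11/25; 49/200+63/200→14/25; 11/25+14/25→1. L = 2449/1000 ≈ 2.4490.
L − H = 2.4490 − 2.3922 = 0.057 bits.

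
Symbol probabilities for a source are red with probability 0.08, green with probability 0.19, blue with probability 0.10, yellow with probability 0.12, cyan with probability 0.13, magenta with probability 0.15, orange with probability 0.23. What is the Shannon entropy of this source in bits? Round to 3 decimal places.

H = −Σ pᵢ log₂ pᵢ.
−0.08·log₂(0.08) = 0.2915
−0.19·log₂(0.19) = 0.4552
−0.10·log₂(0.10) = 0.3322
−0.12·log₂(0.12) = 0.3671
−0.13·log₂(0.13) = 0.3826
−0.15·log₂(0.15) = 0.4105
−0.23·log₂(0.23) = 0.4877
Sum ≈ 2.7269 → 2.727 bits.

2.727 bits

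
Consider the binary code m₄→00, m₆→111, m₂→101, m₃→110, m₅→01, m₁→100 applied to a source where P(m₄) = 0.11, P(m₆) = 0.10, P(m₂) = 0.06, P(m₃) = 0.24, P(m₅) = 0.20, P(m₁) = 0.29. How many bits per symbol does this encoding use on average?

L̄ = Σ pᵢ·ℓᵢ = 0.11·2 + 0.10·3 + 0.06·3 + 0.24·3 + 0.20·2 + 0.29·3 = 2.69 bits/symbol.

2.69 bits/symbol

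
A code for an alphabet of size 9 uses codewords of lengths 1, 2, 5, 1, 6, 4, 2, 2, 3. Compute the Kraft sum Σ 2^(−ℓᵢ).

1.984375

With common denominator 2^6 = 64: Σ 2^(−ℓᵢ) = 32/64 + 16/64 + 2/64 + 32/64 + 1/64 + 4/64 + 16/64 + 16/64 + 8/64 = 127/64 = 1.984375.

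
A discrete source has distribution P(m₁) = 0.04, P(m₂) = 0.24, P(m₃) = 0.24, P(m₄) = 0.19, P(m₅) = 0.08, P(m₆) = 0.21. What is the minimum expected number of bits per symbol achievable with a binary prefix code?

Repeatedly combine the two least-probable nodes; the expected code length is the sum of the merged weights.
merge 1/25 + 2/25 → 3/25
merge 3/25 + 19/100 → 31/100
merge 21/100 + 6/25 → 9/20
merge 6/25 + 31/100 → 11/20
merge 9/20 + 11/20 → 1
L = 3/25 + 31/100 + 9/20 + 11/20 + 1 = 243/100 = 2.43 bits/symbol.

2.43 bits/symbol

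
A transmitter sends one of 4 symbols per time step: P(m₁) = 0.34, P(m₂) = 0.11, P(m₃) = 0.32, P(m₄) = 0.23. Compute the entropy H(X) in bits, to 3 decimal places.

H = −Σ pᵢ log₂ pᵢ.
−0.34·log₂(0.34) = 0.5292
−0.11·log₂(0.11) = 0.3503
−0.32·log₂(0.32) = 0.5260
−0.23·log₂(0.23) = 0.4877
Sum ≈ 1.8932 → 1.893 bits.

1.893 bits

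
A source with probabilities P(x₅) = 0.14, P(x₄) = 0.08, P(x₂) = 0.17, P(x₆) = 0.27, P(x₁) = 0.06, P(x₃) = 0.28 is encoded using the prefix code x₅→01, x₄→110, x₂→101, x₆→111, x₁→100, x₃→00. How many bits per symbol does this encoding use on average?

2.58 bits/symbol

L̄ = Σ pᵢ·ℓᵢ = 0.14·2 + 0.08·3 + 0.17·3 + 0.27·3 + 0.06·3 + 0.28·2 = 2.58 bits/symbol.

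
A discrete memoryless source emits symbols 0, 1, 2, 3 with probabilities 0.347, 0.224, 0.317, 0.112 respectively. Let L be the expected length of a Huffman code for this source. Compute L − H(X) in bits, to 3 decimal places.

0.096 bits

Entropy H = −Σ p log₂ p ≈ 1.8925 bits.
Huffman merges: 14/125+28/125→42/125; 317/1000+42/125→653/1000; 347/1000+653/1000→1. L = 1989/1000 ≈ 1.9890.
L − H = 1.9890 − 1.8925 = 0.096 bits.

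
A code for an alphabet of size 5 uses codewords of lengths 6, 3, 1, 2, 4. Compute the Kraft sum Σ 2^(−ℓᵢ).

With common denominator 2^6 = 64: Σ 2^(−ℓᵢ) = 1/64 + 8/64 + 32/64 + 16/64 + 4/64 = 61/64 = 0.953125.

0.953125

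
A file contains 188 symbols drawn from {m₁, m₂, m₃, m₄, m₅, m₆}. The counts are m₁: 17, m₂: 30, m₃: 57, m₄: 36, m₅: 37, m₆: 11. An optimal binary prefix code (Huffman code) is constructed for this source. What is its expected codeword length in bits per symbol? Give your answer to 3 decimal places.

2.457 bits/symbol

Probabilities are the counts divided by 188.
Repeatedly combine the two least-probable nodes; the expected code length is the sum of the merged weights.
merge 11/188 + 17/188 → 7/47
merge 7/47 + 15/94 → 29/94
merge 9/47 + 37/188 → 73/188
merge 57/188 + 29/94 → 115/188
merge 73/188 + 115/188 → 1
L = 7/47 + 29/94 + 73/188 + 115/188 + 1 = 231/94 ≈ 2.457 bits/symbol.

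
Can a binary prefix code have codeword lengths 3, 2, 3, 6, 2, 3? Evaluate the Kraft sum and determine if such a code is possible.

0.890625; yes

With common denominator 2^6 = 64: Σ 2^(−ℓᵢ) = 8/64 + 16/64 + 8/64 + 1/64 + 16/64 + 8/64 = 57/64 = 0.890625.
Kraft's inequality requires Σ ≤ 1; here Σ = 0.890625 ≤ 1, so such a prefix code exists.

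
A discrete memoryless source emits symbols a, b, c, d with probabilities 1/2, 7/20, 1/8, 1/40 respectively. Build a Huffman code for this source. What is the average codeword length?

Repeatedly combine the two least-probable nodes; the expected code length is the sum of the merged weights.
merge 1/40 + 1/8 → 3/20
merge 3/20 + 7/20 → 1/2
merge 1/2 + 1/2 → 1
L = 3/20 + 1/2 + 1 = 33/20 = 1.65 bits/symbol.

1.65 bits/symbol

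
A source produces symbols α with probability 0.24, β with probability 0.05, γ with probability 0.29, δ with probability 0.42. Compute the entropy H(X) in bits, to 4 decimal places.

1.7538 bits

H = −Σ pᵢ log₂ pᵢ.
−0.24·log₂(0.24) = 0.4941
−0.05·log₂(0.05) = 0.2161
−0.29·log₂(0.29) = 0.5179
−0.42·log₂(0.42) = 0.5256
Sum ≈ 1.7538 → 1.7538 bits.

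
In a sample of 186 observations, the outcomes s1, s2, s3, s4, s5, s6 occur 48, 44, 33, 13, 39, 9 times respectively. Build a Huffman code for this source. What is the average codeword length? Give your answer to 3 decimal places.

2.414 bits/symbol

Probabilities are the counts divided by 186.
Repeatedly combine the two least-probable nodes; the expected code length is the sum of the merged weights.
merge 3/62 + 13/186 → 11/93
merge 11/93 + 11/62 → 55/186
merge 13/62 + 22/93 → 83/186
merge 8/31 + 55/186 → 103/186
merge 83/186 + 103/186 → 1
L = 11/93 + 55/186 + 83/186 + 103/186 + 1 = 449/186 ≈ 2.414 bits/symbol.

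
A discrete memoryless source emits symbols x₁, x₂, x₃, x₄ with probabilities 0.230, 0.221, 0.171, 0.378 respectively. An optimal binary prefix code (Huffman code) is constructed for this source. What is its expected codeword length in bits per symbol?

Repeatedly combine the two least-probable nodes; the expected code length is the sum of the merged weights.
merge 171/1000 + 221/1000 → 49/125
merge 23/100 + 189/500 → 76/125
merge 49/125 + 76/125 → 1
L = 49/125 + 76/125 + 1 = 2 bits/symbol.

2 bits/symbol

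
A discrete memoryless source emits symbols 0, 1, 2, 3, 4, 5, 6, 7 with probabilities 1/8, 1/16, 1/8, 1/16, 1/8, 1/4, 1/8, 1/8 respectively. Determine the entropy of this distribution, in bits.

2.875 bits

Each probability is a power of 1/2, so log₂(1/p) is an integer.
H = Σ p·log₂(1/p) = 1/8·3 + 1/16·4 + 1/8·3 + 1/16·4 + 1/8·3 + 1/4·2 + 1/8·3 + 1/8·3 = 2.875 bits.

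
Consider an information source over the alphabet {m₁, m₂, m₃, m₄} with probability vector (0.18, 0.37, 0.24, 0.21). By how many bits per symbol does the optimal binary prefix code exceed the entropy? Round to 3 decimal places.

0.057 bits

Entropy H = −Σ p log₂ p ≈ 1.9430 bits.
Huffman merges: 9/50+21/100→39/100; 6/25+37/100→61/100; 39/100+61/100→1. L = 2 ≈ 2.0000.
L − H = 2.0000 − 1.9430 = 0.057 bits.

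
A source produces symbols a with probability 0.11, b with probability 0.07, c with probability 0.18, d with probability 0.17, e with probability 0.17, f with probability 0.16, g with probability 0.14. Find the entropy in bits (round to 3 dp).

H = −Σ pᵢ log₂ pᵢ.
−0.11·log₂(0.11) = 0.3503
−0.07·log₂(0.07) = 0.2686
−0.18·log₂(0.18) = 0.4453
−0.17·log₂(0.17) = 0.4346
−0.17·log₂(0.17) = 0.4346
−0.16·log₂(0.16) = 0.4230
−0.14·log₂(0.14) = 0.3971
Sum ≈ 2.7535 → 2.753 bits.

2.753 bits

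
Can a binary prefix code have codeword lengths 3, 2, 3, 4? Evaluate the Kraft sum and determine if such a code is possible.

0.5625; yes

With common denominator 2^4 = 16: Σ 2^(−ℓᵢ) = 2/16 + 4/16 + 2/16 + 1/16 = 9/16 = 0.5625.
Kraft's inequality requires Σ ≤ 1; here Σ = 0.5625 ≤ 1, so such a prefix code exists.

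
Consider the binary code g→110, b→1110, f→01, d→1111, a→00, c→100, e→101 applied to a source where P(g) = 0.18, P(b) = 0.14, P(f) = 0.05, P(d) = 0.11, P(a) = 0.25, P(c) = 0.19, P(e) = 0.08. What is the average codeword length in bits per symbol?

2.95 bits/symbol

L̄ = Σ pᵢ·ℓᵢ = 0.18·3 + 0.14·4 + 0.05·2 + 0.11·4 + 0.25·2 + 0.19·3 + 0.08·3 = 2.95 bits/symbol.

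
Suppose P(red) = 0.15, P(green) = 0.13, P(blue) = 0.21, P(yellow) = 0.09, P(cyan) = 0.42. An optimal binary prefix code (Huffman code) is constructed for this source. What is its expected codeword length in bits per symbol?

Repeatedly combine the two least-probable nodes; the expected code length is the sum of the merged weights.
merge 9/100 + 13/100 → 11/50
merge 3/20 + 21/100 → 9/25
merge 11/50 + 9/25 → 29/50
merge 21/50 + 29/50 → 1
L = 11/50 + 9/25 + 29/50 + 1 = 54/25 = 2.16 bits/symbol.

2.16 bits/symbol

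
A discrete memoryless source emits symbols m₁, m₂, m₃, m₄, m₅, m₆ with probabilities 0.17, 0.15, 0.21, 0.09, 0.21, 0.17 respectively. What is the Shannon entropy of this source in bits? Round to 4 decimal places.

2.5380 bits

H = −Σ pᵢ log₂ pᵢ.
−0.17·log₂(0.17) = 0.4346
−0.15·log₂(0.15) = 0.4105
−0.21·log₂(0.21) = 0.4728
−0.09·log₂(0.09) = 0.3127
−0.21·log₂(0.21) = 0.4728
−0.17·log₂(0.17) = 0.4346
Sum ≈ 2.5380 → 2.5380 bits.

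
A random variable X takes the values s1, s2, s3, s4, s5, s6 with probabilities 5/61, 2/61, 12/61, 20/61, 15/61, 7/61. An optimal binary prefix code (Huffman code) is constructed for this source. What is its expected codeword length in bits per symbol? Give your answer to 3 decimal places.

2.344 bits/symbol

Repeatedly combine the two least-probable nodes; the expected code length is the sum of the merged weights.
merge 2/61 + 5/61 → 7/61
merge 7/61 + 7/61 → 14/61
merge 12/61 + 14/61 → 26/61
merge 15/61 + 20/61 → 35/61
merge 26/61 + 35/61 → 1
L = 7/61 + 14/61 + 26/61 + 35/61 + 1 = 143/61 ≈ 2.344 bits/symbol.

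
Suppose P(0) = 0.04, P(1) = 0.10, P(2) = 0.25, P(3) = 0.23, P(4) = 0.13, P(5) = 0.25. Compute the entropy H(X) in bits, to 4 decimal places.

2.3883 bits

H = −Σ pᵢ log₂ pᵢ.
−0.04·log₂(0.04) = 0.1858
−0.10·log₂(0.10) = 0.3322
−0.25·log₂(0.25) = 0.5000
−0.23·log₂(0.23) = 0.4877
−0.13·log₂(0.13) = 0.3826
−0.25·log₂(0.25) = 0.5000
Sum ≈ 2.3883 → 2.3883 bits.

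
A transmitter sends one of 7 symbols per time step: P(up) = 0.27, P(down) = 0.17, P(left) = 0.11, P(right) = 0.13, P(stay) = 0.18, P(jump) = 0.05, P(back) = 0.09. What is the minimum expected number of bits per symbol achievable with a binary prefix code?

2.69 bits/symbol

Repeatedly combine the two least-probable nodes; the expected code length is the sum of the merged weights.
merge 1/20 + 9/100 → 7/50
merge 11/100 + 13/100 → 6/25
merge 7/50 + 17/100 → 31/100
merge 9/50 + 6/25 → 21/50
merge 27/100 + 31/100 → 29/50
merge 21/50 + 29/50 → 1
L = 7/50 + 6/25 + 31/100 + 21/50 + 29/50 + 1 = 269/100 = 2.69 bits/symbol.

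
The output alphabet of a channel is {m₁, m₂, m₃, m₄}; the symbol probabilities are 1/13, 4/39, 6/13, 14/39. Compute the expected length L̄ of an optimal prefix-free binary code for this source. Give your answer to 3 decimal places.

Repeatedly combine the two least-probable nodes; the expected code length is the sum of the merged weights.
merge 1/13 + 4/39 → 7/39
merge 7/39 + 14/39 → 7/13
merge 6/13 + 7/13 → 1
L = 7/39 + 7/13 + 1 = 67/39 ≈ 1.718 bits/symbol.

1.718 bits/symbol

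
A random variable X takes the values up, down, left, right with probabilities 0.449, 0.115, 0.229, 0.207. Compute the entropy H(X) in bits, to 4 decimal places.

1.8349 bits

H = −Σ pᵢ log₂ pᵢ.
−0.449·log₂(0.449) = 0.5187
−0.115·log₂(0.115) = 0.3588
−0.229·log₂(0.229) = 0.4870
−0.207·log₂(0.207) = 0.4704
Sum ≈ 1.8349 → 1.8349 bits.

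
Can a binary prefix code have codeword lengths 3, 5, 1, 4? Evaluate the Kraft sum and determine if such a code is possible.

0.71875; yes

With common denominator 2^5 = 32: Σ 2^(−ℓᵢ) = 4/32 + 1/32 + 16/32 + 2/32 = 23/32 = 0.71875.
Kraft's inequality requires Σ ≤ 1; here Σ = 0.71875 ≤ 1, so such a prefix code exists.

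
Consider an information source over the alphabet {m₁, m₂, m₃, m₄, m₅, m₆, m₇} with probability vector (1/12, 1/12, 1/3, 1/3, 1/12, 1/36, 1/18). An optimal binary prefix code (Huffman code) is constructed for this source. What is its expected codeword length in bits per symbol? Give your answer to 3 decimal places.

2.417 bits/symbol

Repeatedly combine the two least-probable nodes; the expected code length is the sum of the merged weights.
merge 1/36 + 1/18 → 1/12
merge 1/12 + 1/12 → 1/6
merge 1/12 + 1/12 → 1/6
merge 1/6 + 1/6 → 1/3
merge 1/3 + 1/3 → 2/3
merge 1/3 + 2/3 → 1
L = 1/12 + 1/6 + 1/6 + 1/3 + 2/3 + 1 = 29/12 ≈ 2.417 bits/symbol.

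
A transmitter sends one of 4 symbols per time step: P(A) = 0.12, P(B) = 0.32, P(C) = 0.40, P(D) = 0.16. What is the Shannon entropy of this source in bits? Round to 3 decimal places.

1.845 bits

H = −Σ pᵢ log₂ pᵢ.
−0.12·log₂(0.12) = 0.3671
−0.32·log₂(0.32) = 0.5260
−0.40·log₂(0.40) = 0.5288
−0.16·log₂(0.16) = 0.4230
Sum ≈ 1.8449 → 1.845 bits.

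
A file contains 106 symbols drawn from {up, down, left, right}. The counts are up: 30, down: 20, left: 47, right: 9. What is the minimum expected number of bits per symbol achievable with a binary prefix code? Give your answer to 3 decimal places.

Probabilities are the counts divided by 106.
Repeatedly combine the two least-probable nodes; the expected code length is the sum of the merged weights.
merge 9/106 + 10/53 → 29/106
merge 29/106 + 15/53 → 59/106
merge 47/106 + 59/106 → 1
L = 29/106 + 59/106 + 1 = 97/53 ≈ 1.830 bits/symbol.

1.830 bits/symbol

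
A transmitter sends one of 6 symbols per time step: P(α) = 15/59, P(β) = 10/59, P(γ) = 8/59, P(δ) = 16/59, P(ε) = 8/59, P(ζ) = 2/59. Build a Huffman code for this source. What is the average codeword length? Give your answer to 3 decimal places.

2.475 bits/symbol

Repeatedly combine the two least-probable nodes; the expected code length is the sum of the merged weights.
merge 2/59 + 8/59 → 10/59
merge 8/59 + 10/59 → 18/59
merge 10/59 + 15/59 → 25/59
merge 16/59 + 18/59 → 34/59
merge 25/59 + 34/59 → 1
L = 10/59 + 18/59 + 25/59 + 34/59 + 1 = 146/59 ≈ 2.475 bits/symbol.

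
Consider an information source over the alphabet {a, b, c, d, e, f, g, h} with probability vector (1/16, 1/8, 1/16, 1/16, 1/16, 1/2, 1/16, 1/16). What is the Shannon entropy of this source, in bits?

Each probability is a power of 1/2, so log₂(1/p) is an integer.
H = Σ p·log₂(1/p) = 1/16·4 + 1/8·3 + 1/16·4 + 1/16·4 + 1/16·4 + 1/2·1 + 1/16·4 + 1/16·4 = 2.375 bits.

2.375 bits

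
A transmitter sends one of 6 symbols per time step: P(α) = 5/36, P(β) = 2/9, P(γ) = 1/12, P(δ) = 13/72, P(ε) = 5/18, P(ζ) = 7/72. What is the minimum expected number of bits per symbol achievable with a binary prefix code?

2.5 bits/symbol

Repeatedly combine the two least-probable nodes; the expected code length is the sum of the merged weights.
merge 1/12 + 7/72 → 13/72
merge 5/36 + 13/72 → 23/72
merge 13/72 + 2/9 → 29/72
merge 5/18 + 23/72 → 43/72
merge 29/72 + 43/72 → 1
L = 13/72 + 23/72 + 29/72 + 43/72 + 1 = 5/2 = 2.5 bits/symbol.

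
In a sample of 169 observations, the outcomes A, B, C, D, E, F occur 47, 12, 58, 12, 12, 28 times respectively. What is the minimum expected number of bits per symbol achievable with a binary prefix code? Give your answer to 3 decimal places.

Probabilities are the counts divided by 169.
Repeatedly combine the two least-probable nodes; the expected code length is the sum of the merged weights.
merge 12/169 + 12/169 → 24/169
merge 12/169 + 24/169 → 36/169
merge 28/169 + 36/169 → 64/169
merge 47/169 + 58/169 → 105/169
merge 64/169 + 105/169 → 1
L = 24/169 + 36/169 + 64/169 + 105/169 + 1 = 398/169 ≈ 2.355 bits/symbol.

2.355 bits/symbol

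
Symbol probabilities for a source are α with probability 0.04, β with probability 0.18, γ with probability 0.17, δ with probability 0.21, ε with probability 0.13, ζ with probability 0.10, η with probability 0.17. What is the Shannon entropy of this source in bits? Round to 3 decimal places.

2.688 bits

H = −Σ pᵢ log₂ pᵢ.
−0.04·log₂(0.04) = 0.1858
−0.18·log₂(0.18) = 0.4453
−0.17·log₂(0.17) = 0.4346
−0.21·log₂(0.21) = 0.4728
−0.13·log₂(0.13) = 0.3826
−0.10·log₂(0.10) = 0.3322
−0.17·log₂(0.17) = 0.4346
Sum ≈ 2.6879 → 2.688 bits.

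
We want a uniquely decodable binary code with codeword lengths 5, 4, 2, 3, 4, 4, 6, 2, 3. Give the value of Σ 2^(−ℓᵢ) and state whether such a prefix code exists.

With common denominator 2^6 = 64: Σ 2^(−ℓᵢ) = 2/64 + 4/64 + 16/64 + 8/64 + 4/64 + 4/64 + 1/64 + 16/64 + 8/64 = 63/64 = 0.984375.
Kraft's inequality requires Σ ≤ 1; here Σ = 0.984375 ≤ 1, so such a prefix code exists.

0.984375; yes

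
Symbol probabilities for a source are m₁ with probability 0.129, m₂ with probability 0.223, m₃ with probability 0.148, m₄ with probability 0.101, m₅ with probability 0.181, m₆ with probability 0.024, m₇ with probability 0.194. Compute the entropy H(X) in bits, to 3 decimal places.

2.640 bits

H = −Σ pᵢ log₂ pᵢ.
−0.129·log₂(0.129) = 0.3811
−0.223·log₂(0.223) = 0.4828
−0.148·log₂(0.148) = 0.4079
−0.101·log₂(0.101) = 0.3341
−0.181·log₂(0.181) = 0.4463
−0.024·log₂(0.024) = 0.1291
−0.194·log₂(0.194) = 0.4590
Sum ≈ 2.6404 → 2.640 bits.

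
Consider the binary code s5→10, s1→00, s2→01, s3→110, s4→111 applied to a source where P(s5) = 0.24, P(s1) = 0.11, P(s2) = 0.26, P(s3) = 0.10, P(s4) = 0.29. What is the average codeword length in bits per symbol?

L̄ = Σ pᵢ·ℓᵢ = 0.24·2 + 0.11·2 + 0.26·2 + 0.10·3 + 0.29·3 = 2.39 bits/symbol.

2.39 bits/symbol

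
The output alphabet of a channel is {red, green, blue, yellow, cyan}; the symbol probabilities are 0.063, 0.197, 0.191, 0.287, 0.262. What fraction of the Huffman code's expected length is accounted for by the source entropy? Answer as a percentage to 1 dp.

97.3%

Entropy H = −Σ p log₂ p ≈ 2.1923 bits.
Huffman merges: 63/1000+191/1000→127/500; 197/1000+127/500→451/1000; 131/500+287/1000→549/1000; 451/1000+549/1000→1. L = 1127/500 ≈ 2.2540.
Efficiency = H/L = 2.1923/2.2540 = 97.3%.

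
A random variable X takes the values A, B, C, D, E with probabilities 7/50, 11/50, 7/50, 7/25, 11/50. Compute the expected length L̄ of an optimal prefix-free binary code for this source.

2.28 bits/symbol

Repeatedly combine the two least-probable nodes; the expected code length is the sum of the merged weights.
merge 7/50 + 7/50 → 7/25
merge 11/50 + 11/50 → 11/25
merge 7/25 + 7/25 → 14/25
merge 11/25 + 14/25 → 1
L = 7/25 + 11/25 + 14/25 + 1 = 57/25 = 2.28 bits/symbol.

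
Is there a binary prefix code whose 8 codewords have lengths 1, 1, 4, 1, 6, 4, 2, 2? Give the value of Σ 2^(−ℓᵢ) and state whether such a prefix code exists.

2.140625; no

With common denominator 2^6 = 64: Σ 2^(−ℓᵢ) = 32/64 + 32/64 + 4/64 + 32/64 + 1/64 + 4/64 + 16/64 + 16/64 = 137/64 = 2.140625.
Kraft's inequality requires Σ ≤ 1; here Σ = 2.140625 > 1, so no such prefix code exists.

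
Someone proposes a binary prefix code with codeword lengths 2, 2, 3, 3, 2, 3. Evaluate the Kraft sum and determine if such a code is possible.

1.125; no

With common denominator 2^3 = 8: Σ 2^(−ℓᵢ) = 2/8 + 2/8 + 1/8 + 1/8 + 2/8 + 1/8 = 9/8 = 1.125.
Kraft's inequality requires Σ ≤ 1; here Σ = 1.125 > 1, so no such prefix code exists.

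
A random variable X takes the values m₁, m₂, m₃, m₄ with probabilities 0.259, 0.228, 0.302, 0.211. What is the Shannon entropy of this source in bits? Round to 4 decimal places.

1.9864 bits

H = −Σ pᵢ log₂ pᵢ.
−0.259·log₂(0.259) = 0.5048
−0.228·log₂(0.228) = 0.4863
−0.302·log₂(0.302) = 0.5217
−0.211·log₂(0.211) = 0.4736
Sum ≈ 1.9864 → 1.9864 bits.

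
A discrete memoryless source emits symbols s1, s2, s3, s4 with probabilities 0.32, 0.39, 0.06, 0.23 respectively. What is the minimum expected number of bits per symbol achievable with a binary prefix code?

1.9 bits/symbol

Repeatedly combine the two least-probable nodes; the expected code length is the sum of the merged weights.
merge 3/50 + 23/100 → 29/100
merge 29/100 + 8/25 → 61/100
merge 39/100 + 61/100 → 1
L = 29/100 + 61/100 + 1 = 19/10 = 1.9 bits/symbol.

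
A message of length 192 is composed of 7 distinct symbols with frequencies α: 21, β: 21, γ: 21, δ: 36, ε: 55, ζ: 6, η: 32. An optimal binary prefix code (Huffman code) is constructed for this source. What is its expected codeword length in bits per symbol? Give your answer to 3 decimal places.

Probabilities are the counts divided by 192.
Repeatedly combine the two least-probable nodes; the expected code length is the sum of the merged weights.
merge 1/32 + 7/64 → 9/64
merge 7/64 + 7/64 → 7/32
merge 9/64 + 1/6 → 59/192
merge 3/16 + 7/32 → 13/32
merge 55/192 + 59/192 → 19/32
merge 13/32 + 19/32 → 1
L = 9/64 + 7/32 + 59/192 + 13/32 + 19/32 + 1 = 8/3 ≈ 2.667 bits/symbol.

2.667 bits/symbol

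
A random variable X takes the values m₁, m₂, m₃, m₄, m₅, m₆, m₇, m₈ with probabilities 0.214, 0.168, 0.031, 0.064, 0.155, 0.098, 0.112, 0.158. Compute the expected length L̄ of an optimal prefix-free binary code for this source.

2.881 bits/symbol

Repeatedly combine the two least-probable nodes; the expected code length is the sum of the merged weights.
merge 31/1000 + 8/125 → 19/200
merge 19/200 + 49/500 → 193/1000
merge 14/125 + 31/200 → 267/1000
merge 79/500 + 21/125 → 163/500
merge 193/1000 + 107/500 → 407/1000
merge 267/1000 + 163/500 → 593/1000
merge 407/1000 + 593/1000 → 1
L = 19/200 + 193/1000 + 267/1000 + 163/500 + 407/1000 + 593/1000 + 1 = 2881/1000 = 2.881 bits/symbol.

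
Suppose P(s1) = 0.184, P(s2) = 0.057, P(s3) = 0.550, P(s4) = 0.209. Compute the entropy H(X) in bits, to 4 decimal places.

H = −Σ pᵢ log₂ pᵢ.
−0.184·log₂(0.184) = 0.4494
−0.057·log₂(0.057) = 0.2356
−0.550·log₂(0.550) = 0.4744
−0.209·log₂(0.209) = 0.4720
Sum ≈ 1.6313 → 1.6313 bits.

1.6313 bits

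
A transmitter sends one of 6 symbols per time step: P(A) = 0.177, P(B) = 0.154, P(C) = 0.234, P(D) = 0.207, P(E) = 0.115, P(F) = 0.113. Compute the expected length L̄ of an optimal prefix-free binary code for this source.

2.559 bits/symbol

Repeatedly combine the two least-probable nodes; the expected code length is the sum of the merged weights.
merge 113/1000 + 23/200 → 57/250
merge 77/500 + 177/1000 → 331/1000
merge 207/1000 + 57/250 → 87/200
merge 117/500 + 331/1000 → 113/200
merge 87/200 + 113/200 → 1
L = 57/250 + 331/1000 + 87/200 + 113/200 + 1 = 2559/1000 = 2.559 bits/symbol.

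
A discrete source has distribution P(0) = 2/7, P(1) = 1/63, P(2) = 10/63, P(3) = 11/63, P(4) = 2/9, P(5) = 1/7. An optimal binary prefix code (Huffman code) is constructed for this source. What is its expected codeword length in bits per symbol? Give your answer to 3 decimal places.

Repeatedly combine the two least-probable nodes; the expected code length is the sum of the merged weights.
merge 1/63 + 1/7 → 10/63
merge 10/63 + 10/63 → 20/63
merge 11/63 + 2/9 → 25/63
merge 2/7 + 20/63 → 38/63
merge 25/63 + 38/63 → 1
L = 10/63 + 20/63 + 25/63 + 38/63 + 1 = 52/21 ≈ 2.476 bits/symbol.

2.476 bits/symbol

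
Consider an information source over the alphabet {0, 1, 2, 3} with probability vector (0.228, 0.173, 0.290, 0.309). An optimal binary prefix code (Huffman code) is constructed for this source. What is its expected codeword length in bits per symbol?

2 bits/symbol

Repeatedly combine the two least-probable nodes; the expected code length is the sum of the merged weights.
merge 173/1000 + 57/250 → 401/1000
merge 29/100 + 309/1000 → 599/1000
merge 401/1000 + 599/1000 → 1
L = 401/1000 + 599/1000 + 1 = 2 bits/symbol.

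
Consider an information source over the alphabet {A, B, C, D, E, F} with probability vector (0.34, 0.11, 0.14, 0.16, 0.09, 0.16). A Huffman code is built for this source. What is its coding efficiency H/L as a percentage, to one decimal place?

97.4%

Entropy H = −Σ p log₂ p ≈ 2.4353 bits.
Huffman merges: 9/100+11/100→1/5; 7/50+4/25→3/10; 4/25+1/5→9/25; 3/10+17/50→16/25; 9/25+16/25→1. L = 5/2 ≈ 2.5000.
Efficiency = H/L = 2.4353/2.5000 = 97.4%.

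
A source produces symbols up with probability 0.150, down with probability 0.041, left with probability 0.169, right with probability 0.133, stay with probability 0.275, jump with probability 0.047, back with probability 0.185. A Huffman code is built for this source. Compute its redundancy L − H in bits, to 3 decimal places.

Entropy H = −Σ p log₂ p ≈ 2.5899 bits.
Huffman merges: 41/1000+47/1000→11/125; 11/125+133/1000→221/1000; 3/20+169/1000→319/1000; 37/200+221/1000→203/500; 11/40+319/1000→297/500; 203/500+297/500→1. L = 657/250 ≈ 2.6280.
L − H = 2.6280 − 2.5899 = 0.038 bits.

0.038 bits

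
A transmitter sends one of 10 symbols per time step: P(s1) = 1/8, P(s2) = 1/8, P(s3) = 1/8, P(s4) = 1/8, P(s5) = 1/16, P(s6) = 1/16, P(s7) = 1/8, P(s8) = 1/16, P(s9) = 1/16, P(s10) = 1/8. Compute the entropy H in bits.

Each probability is a power of 1/2, so log₂(1/p) is an integer.
H = Σ p·log₂(1/p) = 1/8·3 + 1/8·3 + 1/8·3 + 1/8·3 + 1/16·4 + 1/16·4 + 1/8·3 + 1/16·4 + 1/16·4 + 1/8·3 = 3.25 bits.

3.25 bits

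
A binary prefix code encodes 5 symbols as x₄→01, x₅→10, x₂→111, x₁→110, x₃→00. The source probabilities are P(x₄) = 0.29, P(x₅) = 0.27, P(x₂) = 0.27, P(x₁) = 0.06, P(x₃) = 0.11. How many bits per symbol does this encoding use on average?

2.33 bits/symbol

L̄ = Σ pᵢ·ℓᵢ = 0.29·2 + 0.27·2 + 0.27·3 + 0.06·3 + 0.11·2 = 2.33 bits/symbol.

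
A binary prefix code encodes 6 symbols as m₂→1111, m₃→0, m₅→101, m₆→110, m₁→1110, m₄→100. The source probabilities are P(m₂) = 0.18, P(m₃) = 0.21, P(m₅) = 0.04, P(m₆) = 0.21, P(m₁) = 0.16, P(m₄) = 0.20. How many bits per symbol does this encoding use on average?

L̄ = Σ pᵢ·ℓᵢ = 0.18·4 + 0.21·1 + 0.04·3 + 0.21·3 + 0.16·4 + 0.20·3 = 2.92 bits/symbol.

2.92 bits/symbol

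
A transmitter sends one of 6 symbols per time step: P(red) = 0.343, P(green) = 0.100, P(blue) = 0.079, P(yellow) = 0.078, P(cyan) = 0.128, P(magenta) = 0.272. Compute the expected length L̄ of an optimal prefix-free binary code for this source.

2.385 bits/symbol

Repeatedly combine the two least-probable nodes; the expected code length is the sum of the merged weights.
merge 39/500 + 79/1000 → 157/1000
merge 1/10 + 16/125 → 57/250
merge 157/1000 + 57/250 → 77/200
merge 34/125 + 343/1000 → 123/200
merge 77/200 + 123/200 → 1
L = 157/1000 + 57/250 + 77/200 + 123/200 + 1 = 477/200 = 2.385 bits/symbol.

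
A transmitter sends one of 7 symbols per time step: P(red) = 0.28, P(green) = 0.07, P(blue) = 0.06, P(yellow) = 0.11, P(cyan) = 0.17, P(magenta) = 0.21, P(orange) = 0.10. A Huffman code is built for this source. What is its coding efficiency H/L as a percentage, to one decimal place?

99.1%

Entropy H = −Σ p log₂ p ≈ 2.6162 bits.
Huffman merges: 3/50+7/100→13/100; 1/10+11/100→21/100; 13/100+17/100→3/10; 21/100+21/100→21/50; 7/25+3/10→29/50; 21/50+29/50→1. L = 66/25 ≈ 2.6400.
Efficiency = H/L = 2.6162/2.6400 = 99.1%.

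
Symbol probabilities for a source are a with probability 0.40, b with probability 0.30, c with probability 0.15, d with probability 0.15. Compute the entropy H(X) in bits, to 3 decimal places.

H = −Σ pᵢ log₂ pᵢ.
−0.40·log₂(0.40) = 0.5288
−0.30·log₂(0.30) = 0.5211
−0.15·log₂(0.15) = 0.4105
−0.15·log₂(0.15) = 0.4105
Sum ≈ 1.8710 → 1.871 bits.

1.871 bits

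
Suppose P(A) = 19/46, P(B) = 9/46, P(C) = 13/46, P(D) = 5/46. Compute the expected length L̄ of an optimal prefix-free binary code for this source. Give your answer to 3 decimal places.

1.891 bits/symbol

Repeatedly combine the two least-probable nodes; the expected code length is the sum of the merged weights.
merge 5/46 + 9/46 → 7/23
merge 13/46 + 7/23 → 27/46
merge 19/46 + 27/46 → 1
L = 7/23 + 27/46 + 1 = 87/46 ≈ 1.891 bits/symbol.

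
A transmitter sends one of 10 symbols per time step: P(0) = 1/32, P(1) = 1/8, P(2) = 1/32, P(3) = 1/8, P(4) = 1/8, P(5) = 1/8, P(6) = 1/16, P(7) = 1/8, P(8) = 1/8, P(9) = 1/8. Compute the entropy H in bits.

3.1875 bits

Each probability is a power of 1/2, so log₂(1/p) is an integer.
H = Σ p·log₂(1/p) = 1/32·5 + 1/8·3 + 1/32·5 + 1/8·3 + 1/8·3 + 1/8·3 + 1/16·4 + 1/8·3 + 1/8·3 + 1/8·3 = 3.1875 bits.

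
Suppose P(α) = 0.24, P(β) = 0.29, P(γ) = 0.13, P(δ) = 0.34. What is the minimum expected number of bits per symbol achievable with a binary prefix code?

2 bits/symbol

Repeatedly combine the two least-probable nodes; the expected code length is the sum of the merged weights.
merge 13/100 + 6/25 → 37/100
merge 29/100 + 17/50 → 63/100
merge 37/100 + 63/100 → 1
L = 37/100 + 63/100 + 1 = 2 bits/symbol.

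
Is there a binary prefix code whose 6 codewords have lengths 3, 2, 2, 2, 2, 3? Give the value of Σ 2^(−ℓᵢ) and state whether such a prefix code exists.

With common denominator 2^3 = 8: Σ 2^(−ℓᵢ) = 1/8 + 2/8 + 2/8 + 2/8 + 2/8 + 1/8 = 10/8 = 1.25.
Kraft's inequality requires Σ ≤ 1; here Σ = 1.25 > 1, so no such prefix code exists.

1.25; no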